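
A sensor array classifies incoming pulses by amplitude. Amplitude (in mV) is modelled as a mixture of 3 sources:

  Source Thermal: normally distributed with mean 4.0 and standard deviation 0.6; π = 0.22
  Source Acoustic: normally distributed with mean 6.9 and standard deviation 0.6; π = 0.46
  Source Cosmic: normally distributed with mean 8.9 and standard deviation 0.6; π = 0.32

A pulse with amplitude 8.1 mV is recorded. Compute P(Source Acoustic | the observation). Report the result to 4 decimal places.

0.3212

The responsibility of component k is π_k f_k(x) divided by Σ_j π_j f_j(x).
Evaluate each component's likelihood at the observed value:
  f_Thermal = (1/(0.6·√(2π)))·exp(−(8.1−4.0)²/(2·0.6²)) = 0.664904·exp(-23.34722) = 4.82158e-11
  f_Acoustic = (1/(0.6·√(2π)))·exp(−(8.1−6.9)²/(2·0.6²)) = 0.664904·exp(-2.00000) = 0.0899849
  f_Cosmic = (1/(0.6·√(2π)))·exp(−(8.1−8.9)²/(2·0.6²)) = 0.664904·exp(-0.88889) = 0.27335
Unnormalised posteriors:
  π_Thermal·f_Thermal = 0.22 × 4.82158e-11 = 1.06075e-11
  π_Acoustic·f_Acoustic = 0.46 × 0.0899849 = 0.0413931
  π_Cosmic·f_Cosmic = 0.32 × 0.27335 = 0.087472
Marginal: 1.06075e-11 + 0.0413931 + 0.087472 = 0.128865
So the posterior for Source Acoustic is 0.0413931 / 0.128865 ≈ 0.3212.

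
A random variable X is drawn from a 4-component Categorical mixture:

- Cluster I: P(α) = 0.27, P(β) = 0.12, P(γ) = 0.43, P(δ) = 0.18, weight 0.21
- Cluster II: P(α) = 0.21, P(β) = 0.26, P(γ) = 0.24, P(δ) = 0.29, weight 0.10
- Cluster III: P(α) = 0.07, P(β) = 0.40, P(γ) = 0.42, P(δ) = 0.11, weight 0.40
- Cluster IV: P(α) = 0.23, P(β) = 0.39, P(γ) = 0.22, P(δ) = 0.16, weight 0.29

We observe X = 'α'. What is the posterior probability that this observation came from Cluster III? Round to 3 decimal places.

0.162

Posterior ∝ prior × likelihood, so P(k | x) ∝ P(Z=k) f_k(x); normalise over all components.
Component likelihoods at x = 'α':
  L_I = 0.27
  L_II = 0.21
  L_III = 0.07
  L_IV = 0.23
Weight by the priors:
  P(Z=I)·L_I = 0.21 × 0.27 = 0.0567
  P(Z=II)·L_II = 0.10 × 0.21 = 0.021
  P(Z=III)·L_III = 0.40 × 0.07 = 0.028
  P(Z=IV)·L_IV = 0.29 × 0.23 = 0.0667
Sum: 0.0567 + 0.021 + 0.028 + 0.0667 = 0.1724
So the posterior for Cluster III is 0.028 / 0.1724 ≈ 0.162.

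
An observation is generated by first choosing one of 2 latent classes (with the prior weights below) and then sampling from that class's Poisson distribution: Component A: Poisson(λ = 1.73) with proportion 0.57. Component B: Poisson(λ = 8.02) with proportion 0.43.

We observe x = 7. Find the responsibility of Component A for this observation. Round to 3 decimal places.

Apply Bayes' rule: the posterior for each component is proportional to its prior times its likelihood at x.
Evaluate each component's likelihood at the observed value:
  L_A = e^(−1.73)·1.73^7/7! = 0.00163141
  L_B = e^(−8.02)·8.02^7/7! = 0.139235
Unnormalised posteriors:
  π_A·L_A = 0.57 × 0.00163141 = 0.000929903
  π_B·L_B = 0.43 × 0.139235 = 0.059871
Marginal: 0.000929903 + 0.059871 = 0.0608009
P(Component A | the observation) ≈ 0.015

0.015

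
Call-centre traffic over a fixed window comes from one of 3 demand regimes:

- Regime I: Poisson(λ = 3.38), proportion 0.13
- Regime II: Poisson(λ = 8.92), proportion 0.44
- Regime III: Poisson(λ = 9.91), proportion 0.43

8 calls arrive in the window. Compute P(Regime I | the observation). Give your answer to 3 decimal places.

0.017

P(component k | x) = π_k·f_k(x) / marginal(x), where marginal(x) = Σ_j π_j·f_j(x).
Component likelihoods at x = 8 calls:
  f_I = e^(−3.38)·3.38^8/8! = 0.0143846
  f_II = e^(−8.92)·8.92^8/8! = 0.13289
  f_III = e^(−9.91)·9.91^8/8! = 0.114607
Weight by the priors:
  π_I·f_I = 0.13 × 0.0143846 = 0.00187
  π_II·f_II = 0.44 × 0.13289 = 0.0584715
  π_III·f_III = 0.43 × 0.114607 = 0.0492809
Denominator: 0.00187 + 0.0584715 + 0.0492809 = 0.109622
So the posterior for Regime I is 0.00187 / 0.109622 ≈ 0.017.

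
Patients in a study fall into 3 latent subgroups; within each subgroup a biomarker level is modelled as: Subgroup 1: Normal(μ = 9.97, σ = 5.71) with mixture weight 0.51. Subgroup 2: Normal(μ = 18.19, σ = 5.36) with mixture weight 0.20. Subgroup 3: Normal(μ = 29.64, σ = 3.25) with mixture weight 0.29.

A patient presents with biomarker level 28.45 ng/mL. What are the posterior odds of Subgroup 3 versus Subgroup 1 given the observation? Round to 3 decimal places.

175.780

Only the two components matter; the odds are (π_i f_i(x)) / (π_j f_j(x)).
Evaluate each component's likelihood at the observed value:
  L_1 = 0.000371341
  L_2 = 0.0119152
  L_3 = 0.114793
Odds = (0.29/0.51) × (0.114793/0.000371341) = 0.568627 × 309.13 ≈ 175.780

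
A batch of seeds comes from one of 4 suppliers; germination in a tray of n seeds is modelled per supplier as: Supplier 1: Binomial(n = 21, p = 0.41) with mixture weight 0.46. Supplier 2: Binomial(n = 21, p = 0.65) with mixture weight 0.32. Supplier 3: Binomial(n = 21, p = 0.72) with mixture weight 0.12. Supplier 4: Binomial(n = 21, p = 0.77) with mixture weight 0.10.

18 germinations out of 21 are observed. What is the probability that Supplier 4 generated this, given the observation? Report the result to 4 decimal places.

Posterior ∝ prior × likelihood, so P(k | x) ∝ π_k f_k(x); normalise over all components.
Component likelihoods at x = 18 germinations out of 21:
  p_1 = 2.92764e-05
  p_2 = 0.0244622
  p_3 = 0.0789425
  p_4 = 0.14651
Multiply by the mixture weights:
  π_1·p_1 = 0.46 × 2.92764e-05 = 1.34671e-05
  π_2·p_2 = 0.32 × 0.0244622 = 0.00782792
  π_3·p_3 = 0.12 × 0.0789425 = 0.0094731
  π_4·p_4 = 0.10 × 0.14651 = 0.014651
Evidence: 1.34671e-05 + 0.00782792 + 0.0094731 + 0.014651 = 0.0319655
Responsibility of Supplier 4: 0.014651 / 0.0319655 ≈ 0.4583

0.4583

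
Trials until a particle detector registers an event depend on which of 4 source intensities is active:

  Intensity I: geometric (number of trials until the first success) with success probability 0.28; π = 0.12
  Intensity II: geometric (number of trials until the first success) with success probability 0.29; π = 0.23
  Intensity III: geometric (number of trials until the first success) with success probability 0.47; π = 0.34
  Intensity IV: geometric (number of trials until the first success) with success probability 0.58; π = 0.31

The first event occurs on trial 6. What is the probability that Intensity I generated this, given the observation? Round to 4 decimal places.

0.2358

Apply Bayes' rule: the posterior for each component is proportional to its prior times its likelihood at x.
Component likelihoods at x = 6:
  L_I = 0.0541777
  L_II = 0.0523227
  L_III = 0.0196552
  L_IV = 0.00758009
Unnormalised posteriors:
  w_I·L_I = 0.12 × 0.0541777 = 0.00650132
  w_II·L_II = 0.23 × 0.0523227 = 0.0120342
  w_III·L_III = 0.34 × 0.0196552 = 0.00668276
  w_IV·L_IV = 0.31 × 0.00758009 = 0.00234983
Marginal: 0.00650132 + 0.0120342 + 0.00668276 + 0.00234983 = 0.0275681
Responsibility of Intensity I: 0.00650132 / 0.0275681 ≈ 0.2358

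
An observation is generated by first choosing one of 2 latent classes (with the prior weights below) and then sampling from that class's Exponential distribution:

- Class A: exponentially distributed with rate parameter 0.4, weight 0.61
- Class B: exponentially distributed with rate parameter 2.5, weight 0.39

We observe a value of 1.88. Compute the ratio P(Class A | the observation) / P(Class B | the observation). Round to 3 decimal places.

12.971

The posterior odds equal the prior odds times the likelihood ratio: (P(Z=i)/P(Z=j))·(f_i(x)/f_j(x)).
Exponential densities:
  f_A = 0.4·e^(−0.4·1.88) = 0.4·e^(−0.7520) = 0.188569
  f_B = 2.5·e^(−2.5·1.88) = 2.5·e^(−4.7000) = 0.0227382
0.115027 / 0.0088679 ≈ 12.971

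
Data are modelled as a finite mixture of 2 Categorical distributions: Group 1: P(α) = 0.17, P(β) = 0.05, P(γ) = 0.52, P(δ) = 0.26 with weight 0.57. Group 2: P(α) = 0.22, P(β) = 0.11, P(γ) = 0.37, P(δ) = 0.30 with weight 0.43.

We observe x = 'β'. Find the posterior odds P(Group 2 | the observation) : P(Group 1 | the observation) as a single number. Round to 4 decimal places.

Since P(k|x) ∝ π_k f_k(x), the posterior odds are π_i f_i(x) / (π_j f_j(x)).
Evaluate each component's likelihood at the observed value:
  p_1 = P(β | comp) = 0.05
  p_2 = P(β | comp) = 0.11
Posterior odds = (π_2·p_2) / (π_1·p_1) = (0.43·0.11) / (0.57·0.05) = 0.0473 / 0.0285 ≈ 1.6596

1.6596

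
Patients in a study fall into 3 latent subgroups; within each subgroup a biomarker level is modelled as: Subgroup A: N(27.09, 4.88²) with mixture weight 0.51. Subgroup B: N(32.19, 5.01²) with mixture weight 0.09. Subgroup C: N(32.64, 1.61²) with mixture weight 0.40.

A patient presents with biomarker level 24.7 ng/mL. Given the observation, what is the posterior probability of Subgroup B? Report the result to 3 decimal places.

0.060

P(component k | x) = π_k·f_k(x) / marginal(x), where marginal(x) = Σ_j π_j·f_j(x).
Normal densities:
  f_A = 0.0725113
  f_B = 0.0260457
  f_C = 1.29644e-06
Multiply by the mixture weights:
  π_A·f_A = 0.51 × 0.0725113 = 0.0369807
  π_B·f_B = 0.09 × 0.0260457 = 0.00234411
  π_C·f_C = 0.40 × 1.29644e-06 = 5.18574e-07
Normaliser: 0.0369807 + 0.00234411 + 5.18574e-07 = 0.0393254
P(Subgroup B | the observation) = 0.00234411 / 0.0393254 ≈ 0.060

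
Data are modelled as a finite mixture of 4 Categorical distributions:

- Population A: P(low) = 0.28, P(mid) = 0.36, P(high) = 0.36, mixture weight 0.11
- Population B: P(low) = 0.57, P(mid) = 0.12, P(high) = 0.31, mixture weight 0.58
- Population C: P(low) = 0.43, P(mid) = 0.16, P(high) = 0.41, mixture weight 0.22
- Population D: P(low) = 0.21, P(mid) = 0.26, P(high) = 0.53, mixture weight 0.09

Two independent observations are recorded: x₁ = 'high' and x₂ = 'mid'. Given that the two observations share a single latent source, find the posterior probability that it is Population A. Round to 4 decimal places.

0.2275

The responsibility of component k is π_k f_k(x) divided by Σ_j π_j f_j(x).
Since both observations come from the same component, the likelihood for component k is f_k(x₁)·f_k(x₂).
  p_A = [0.36] × [0.36] = 0.1296
  p_B = [0.31] × [0.12] = 0.0372
  p_C = [0.41] × [0.16] = 0.0656
  p_D = [0.53] × [0.26] = 0.1378
Unnormalised posteriors:
  π_A·p_A = 0.11 × 0.1296 = 0.014256
  π_B·p_B = 0.58 × 0.0372 = 0.021576
  π_C·p_C = 0.22 × 0.0656 = 0.014432
  π_D·p_D = 0.09 × 0.1378 = 0.012402
Sum: 0.014256 + 0.021576 + 0.014432 + 0.012402 = 0.062666
P(Population A | x₁, x₂) ≈ 0.2275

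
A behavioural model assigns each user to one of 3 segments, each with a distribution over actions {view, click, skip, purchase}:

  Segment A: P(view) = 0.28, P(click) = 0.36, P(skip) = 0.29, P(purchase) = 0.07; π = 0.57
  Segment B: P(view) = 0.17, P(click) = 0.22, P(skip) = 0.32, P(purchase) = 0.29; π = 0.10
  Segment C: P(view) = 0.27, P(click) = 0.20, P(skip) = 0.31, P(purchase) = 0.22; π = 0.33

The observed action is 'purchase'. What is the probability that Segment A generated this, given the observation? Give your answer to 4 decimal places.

0.2820

Apply Bayes' rule: the posterior for each component is proportional to its prior times its likelihood at x.
Component likelihoods at x = 'purchase':
  L_A = P(purchase | comp) = 0.07
  L_B = P(purchase | comp) = 0.29
  L_C = P(purchase | comp) = 0.22
Unnormalised posteriors:
  w_A·L_A = 0.57 × 0.07 = 0.0399
  w_B·L_B = 0.10 × 0.29 = 0.029
  w_C·L_C = 0.33 × 0.22 = 0.0726
Sum: 0.0399 + 0.029 + 0.0726 = 0.1415
Responsibility of Segment A: 0.0399 / 0.1415 ≈ 0.2820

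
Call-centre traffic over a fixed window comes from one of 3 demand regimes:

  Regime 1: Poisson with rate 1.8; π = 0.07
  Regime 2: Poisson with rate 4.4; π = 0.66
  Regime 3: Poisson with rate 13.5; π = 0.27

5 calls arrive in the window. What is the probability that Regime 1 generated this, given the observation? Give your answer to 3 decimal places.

Apply Bayes' rule: the posterior for each component is proportional to its prior times its likelihood at x.
Evaluate each component's likelihood at the observed value:
  L_1 = 0.0260286
  L_2 = 0.168728
  L_3 = 0.00512286
Prior × likelihood for each component:
  w_1·L_1 = 0.07 × 0.0260286 = 0.001822
  w_2·L_2 = 0.66 × 0.168728 = 0.11136
  w_3·L_3 = 0.27 × 0.00512286 = 0.00138317
Sum: 0.001822 + 0.11136 + 0.00138317 = 0.114565
Responsibility of Regime 1: 0.001822 / 0.114565 ≈ 0.016

0.016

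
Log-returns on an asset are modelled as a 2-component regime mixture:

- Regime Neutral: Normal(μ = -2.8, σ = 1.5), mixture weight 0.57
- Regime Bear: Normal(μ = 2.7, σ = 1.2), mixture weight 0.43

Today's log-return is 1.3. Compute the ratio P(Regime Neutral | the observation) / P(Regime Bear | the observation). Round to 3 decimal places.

0.050

The posterior odds equal the prior odds times the likelihood ratio: (w_i/w_j)·(f_i(x)/f_j(x)).
Evaluate each component's likelihood at the observed value:
  p_Neutral = 0.00634582
  p_Bear = 0.168332
0.00361712 / 0.0723829 ≈ 0.050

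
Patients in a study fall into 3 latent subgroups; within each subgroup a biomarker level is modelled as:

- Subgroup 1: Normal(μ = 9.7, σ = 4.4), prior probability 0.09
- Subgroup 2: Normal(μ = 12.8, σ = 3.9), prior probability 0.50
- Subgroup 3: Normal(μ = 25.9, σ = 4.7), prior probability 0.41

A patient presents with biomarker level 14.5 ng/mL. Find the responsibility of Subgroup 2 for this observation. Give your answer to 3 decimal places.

The responsibility of component k is P(Z=k) f_k(x) divided by Σ_j P(Z=j) f_j(x).
Evaluate each component's likelihood at the observed value:
  f_1 = 0.0500074
  f_2 = 0.0930221
  f_3 = 0.00448013
Weight by the priors:
  P(Z=1)·f_1 = 0.09 × 0.0500074 = 0.00450067
  P(Z=2)·f_2 = 0.50 × 0.0930221 = 0.046511
  P(Z=3)·f_3 = 0.41 × 0.00448013 = 0.00183685
Normaliser: 0.00450067 + 0.046511 + 0.00183685 = 0.0528486
So the posterior for Subgroup 2 is 0.046511 / 0.0528486 ≈ 0.880.

0.880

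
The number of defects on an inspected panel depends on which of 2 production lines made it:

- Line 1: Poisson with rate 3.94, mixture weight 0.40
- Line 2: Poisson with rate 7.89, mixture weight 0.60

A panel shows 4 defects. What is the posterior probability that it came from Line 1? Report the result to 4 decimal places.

Apply Bayes' rule: the posterior for each component is proportional to its prior times its likelihood at x.
Component likelihoods at x = 4 defects:
  L_1 = 0.195278
  L_2 = 0.0604663
Unnormalised posteriors:
  P(Z=1)·L_1 = 0.40 × 0.195278 = 0.0781112
  P(Z=2)·L_2 = 0.60 × 0.0604663 = 0.0362798
Marginal: 0.0781112 + 0.0362798 = 0.114391
P(Line 1 | 4 defects) ≈ 0.6828

0.6828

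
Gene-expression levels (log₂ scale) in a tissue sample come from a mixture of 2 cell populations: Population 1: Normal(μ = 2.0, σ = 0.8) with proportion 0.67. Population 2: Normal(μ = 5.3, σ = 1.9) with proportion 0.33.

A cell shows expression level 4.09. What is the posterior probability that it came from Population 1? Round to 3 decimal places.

0.163

P(component k | x) = π_k·f_k(x) / marginal(x), where marginal(x) = Σ_j π_j·f_j(x).
Evaluate each component's likelihood at the observed value:
  f_1 = 0.0164345
  f_2 = 0.171431
Prior × likelihood for each component:
  π_1·f_1 = 0.67 × 0.0164345 = 0.0110111
  π_2·f_2 = 0.33 × 0.171431 = 0.0565721
Marginal: 0.0110111 + 0.0565721 = 0.0675832
So the posterior for Population 1 is 0.0110111 / 0.0675832 ≈ 0.163.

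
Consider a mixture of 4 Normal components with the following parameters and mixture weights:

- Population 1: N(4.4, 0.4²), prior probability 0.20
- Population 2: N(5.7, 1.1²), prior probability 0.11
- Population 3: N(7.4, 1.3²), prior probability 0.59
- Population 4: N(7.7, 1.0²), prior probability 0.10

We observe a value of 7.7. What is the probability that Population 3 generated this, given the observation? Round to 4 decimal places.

By Bayes' theorem, P(k | x) = π_k f_k(x) / Σ_j π_j f_j(x).
Component likelihoods at x = 7.7:
  f_1 = (1/(0.4·√(2π)))·exp(−(7.7−4.4)²/(2·0.4²)) = 0.997356·exp(-34.03125) = 1.65678e-15
  f_2 = (1/(1.1·√(2π)))·exp(−(7.7−5.7)²/(2·1.1²)) = 0.362675·exp(-1.65289) = 0.0694505
  f_3 = (1/(1.3·√(2π)))·exp(−(7.7−7.4)²/(2·1.3²)) = 0.306879·exp(-0.02663) = 0.298815
  f_4 = (1/(1.0·√(2π)))·exp(−(7.7−7.7)²/(2·1.0²)) = 0.398942·exp(-0.00000) = 0.398942
Multiply by the mixture weights:
  π_1·f_1 = 0.20 × 1.65678e-15 = 3.31357e-16
  π_2·f_2 = 0.11 × 0.0694505 = 0.00763955
  π_3·f_3 = 0.59 × 0.298815 = 0.176301
  π_4·f_4 = 0.10 × 0.398942 = 0.0398942
Marginal: 3.31357e-16 + 0.00763955 + 0.176301 + 0.0398942 = 0.223835
P(Population 3 | x) = 0.176301 / 0.223835 ≈ 0.7876

0.7876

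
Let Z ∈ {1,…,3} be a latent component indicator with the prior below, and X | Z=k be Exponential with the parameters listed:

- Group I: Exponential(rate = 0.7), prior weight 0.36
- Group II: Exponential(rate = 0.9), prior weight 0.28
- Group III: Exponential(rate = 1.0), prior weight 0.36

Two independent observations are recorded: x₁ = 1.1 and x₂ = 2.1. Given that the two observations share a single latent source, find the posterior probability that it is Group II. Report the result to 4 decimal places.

By Bayes' theorem, P(k | x) = π_k f_k(x) / Σ_j π_j f_j(x).
Since both observations come from the same component, the likelihood for component k is f_k(x₁)·f_k(x₂).
  L_I = [0.7·e^(−0.7·1.1) = 0.7·e^(−0.7700) = 0.324109] × [0.160948] = 0.0521647
  L_II = [0.9·e^(−0.9·1.1) = 0.9·e^(−0.9900) = 0.334419] × [0.135965] = 0.0454692
  L_III = [1.0·e^(−1.0·1.1) = 1.0·e^(−1.1000) = 0.332871] × [0.122456] = 0.0407622
Prior × likelihood for each component:
  π_I·L_I = 0.36 × 0.0521647 = 0.0187793
  π_II·L_II = 0.28 × 0.0454692 = 0.0127314
  π_III·L_III = 0.36 × 0.0407622 = 0.0146744
Evidence: 0.0187793 + 0.0127314 + 0.0146744 = 0.046185
P(Group II | x₁,x₂) ≈ 0.2757

0.2757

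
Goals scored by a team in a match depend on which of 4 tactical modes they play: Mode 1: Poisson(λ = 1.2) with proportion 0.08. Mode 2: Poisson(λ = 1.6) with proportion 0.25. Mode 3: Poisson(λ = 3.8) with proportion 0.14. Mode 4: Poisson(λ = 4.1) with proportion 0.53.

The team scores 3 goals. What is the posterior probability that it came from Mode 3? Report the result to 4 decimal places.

Posterior ∝ prior × likelihood, so P(k | x) ∝ π_k f_k(x); normalise over all components.
Evaluate each component's likelihood at the observed value:
  f_1 = 0.0867439
  f_2 = 0.137828
  f_3 = 0.204588
  f_4 = 0.190368
Prior × likelihood for each component:
  π_1·f_1 = 0.08 × 0.0867439 = 0.00693951
  π_2·f_2 = 0.25 × 0.137828 = 0.034457
  π_3·f_3 = 0.14 × 0.204588 = 0.0286423
  π_4·f_4 = 0.53 × 0.190368 = 0.100895
Sum: 0.00693951 + 0.034457 + 0.0286423 + 0.100895 = 0.170934
Responsibility of Mode 3: 0.0286423 / 0.170934 ≈ 0.1676

0.1676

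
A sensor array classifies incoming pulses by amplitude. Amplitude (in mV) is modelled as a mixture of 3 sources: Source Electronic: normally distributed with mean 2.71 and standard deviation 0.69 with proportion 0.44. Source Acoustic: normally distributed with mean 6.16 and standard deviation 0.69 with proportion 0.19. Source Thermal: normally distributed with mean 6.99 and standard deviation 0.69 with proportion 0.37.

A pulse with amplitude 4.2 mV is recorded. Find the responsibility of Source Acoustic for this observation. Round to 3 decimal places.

By Bayes' theorem, P(k | x) = P(Z=k) f_k(x) / Σ_j P(Z=j) f_j(x).
Normal densities:
  L_Electronic = (1/(0.69·√(2π)))·exp(−(4.2−2.71)²/(2·0.69²)) = 0.578177·exp(-2.33155) = 0.0561672
  L_Acoustic = (1/(0.69·√(2π)))·exp(−(4.2−6.16)²/(2·0.69²)) = 0.578177·exp(-4.03445) = 0.0102311
  L_Thermal = (1/(0.69·√(2π)))·exp(−(4.2−6.99)²/(2·0.69²)) = 0.578177·exp(-8.17486) = 0.000162842
Prior × likelihood for each component:
  P(Z=Electronic)·L_Electronic = 0.44 × 0.0561672 = 0.0247136
  P(Z=Acoustic)·L_Acoustic = 0.19 × 0.0102311 = 0.00194391
  P(Z=Thermal)·L_Thermal = 0.37 × 0.000162842 = 6.02514e-05
Evidence: 0.0247136 + 0.00194391 + 6.02514e-05 = 0.0267177
P(Source Acoustic | data) = 0.00194391 / 0.0267177 ≈ 0.073

0.073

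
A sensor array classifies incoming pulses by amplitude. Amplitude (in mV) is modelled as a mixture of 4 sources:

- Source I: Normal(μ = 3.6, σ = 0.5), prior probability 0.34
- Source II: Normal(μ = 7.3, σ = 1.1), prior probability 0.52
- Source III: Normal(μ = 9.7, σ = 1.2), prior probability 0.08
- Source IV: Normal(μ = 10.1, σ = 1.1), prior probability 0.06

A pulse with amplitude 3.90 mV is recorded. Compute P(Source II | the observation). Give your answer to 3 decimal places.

Apply Bayes' rule: the posterior for each component is proportional to its prior times its likelihood at x.
Evaluate each component's likelihood at the observed value:
  L_I = (1/(0.5·√(2π)))·exp(−(3.90−3.6)²/(2·0.5²)) = 0.797885·exp(-0.18000) = 0.666449
  L_II = (1/(1.1·√(2π)))·exp(−(3.90−7.3)²/(2·1.1²)) = 0.362675·exp(-4.77686) = 0.0030546
  L_III = (1/(1.2·√(2π)))·exp(−(3.90−9.7)²/(2·1.2²)) = 0.332452·exp(-11.68056) = 2.81143e-06
  L_IV = (1/(1.1·√(2π)))·exp(−(3.90−10.1)²/(2·1.1²)) = 0.362675·exp(-15.88430) = 4.582e-08
Prior × likelihood for each component:
  π_I·L_I = 0.34 × 0.666449 = 0.226593
  π_II·L_II = 0.52 × 0.0030546 = 0.00158839
  π_III·L_III = 0.08 × 2.81143e-06 = 2.24915e-07
  π_IV·L_IV = 0.06 × 4.582e-08 = 2.7492e-09
Sum: 0.226593 + 0.00158839 + 2.24915e-07 + 2.7492e-09 = 0.228181
P(Source II | 3.90 mV) ≈ 0.007

0.007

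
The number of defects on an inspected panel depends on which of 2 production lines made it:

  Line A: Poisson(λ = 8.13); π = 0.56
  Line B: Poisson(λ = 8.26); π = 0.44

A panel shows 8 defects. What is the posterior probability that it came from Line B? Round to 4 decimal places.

0.4392

The responsibility of component k is P(Z=k) f_k(x) divided by Σ_j P(Z=j) f_j(x).
Evaluate each component's likelihood at the observed value:
  f_A = e^(−8.13)·8.13^8/8! = 0.139441
  f_B = e^(−8.26)·8.26^8/8! = 0.13901
Multiply by the mixture weights:
  P(Z=A)·f_A = 0.56 × 0.139441 = 0.0780868
  P(Z=B)·f_B = 0.44 × 0.13901 = 0.0611646
Marginal: 0.0780868 + 0.0611646 = 0.139251
P(Line B | x) = 0.0611646 / 0.139251 ≈ 0.4392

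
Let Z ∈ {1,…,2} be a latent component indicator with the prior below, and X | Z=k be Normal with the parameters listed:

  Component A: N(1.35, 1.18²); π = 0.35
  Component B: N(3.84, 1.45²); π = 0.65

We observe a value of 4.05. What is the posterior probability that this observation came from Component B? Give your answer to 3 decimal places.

Apply Bayes' rule: the posterior for each component is proportional to its prior times its likelihood at x.
Normal densities:
  L_A = 0.0246683
  L_B = 0.272262
Weight by the priors:
  w_A·L_A = 0.35 × 0.0246683 = 0.00863391
  w_B·L_B = 0.65 × 0.272262 = 0.17697
Denominator: 0.00863391 + 0.17697 = 0.185604
P(Component B | the observation) ≈ 0.953

0.953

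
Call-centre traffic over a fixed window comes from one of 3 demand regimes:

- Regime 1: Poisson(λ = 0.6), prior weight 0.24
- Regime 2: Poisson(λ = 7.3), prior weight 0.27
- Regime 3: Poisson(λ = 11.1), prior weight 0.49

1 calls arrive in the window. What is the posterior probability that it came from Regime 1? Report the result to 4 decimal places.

P(component k | x) = π_k·f_k(x) / marginal(x), where marginal(x) = Σ_j π_j·f_j(x).
Component likelihoods at x = 1 calls:
  L_1 = e^(−0.6)·0.6^1/1! = 0.329287
  L_2 = e^(−7.3)·7.3^1/1! = 0.00493143
  L_3 = e^(−11.1)·11.1^1/1! = 0.000167747
Prior × likelihood for each component:
  π_1·L_1 = 0.24 × 0.329287 = 0.0790289
  π_2·L_2 = 0.27 × 0.00493143 = 0.00133149
  π_3·L_3 = 0.49 × 0.000167747 = 8.21959e-05
Sum: 0.0790289 + 0.00133149 + 8.21959e-05 = 0.0804426
So the posterior for Regime 1 is 0.0790289 / 0.0804426 ≈ 0.9824.

0.9824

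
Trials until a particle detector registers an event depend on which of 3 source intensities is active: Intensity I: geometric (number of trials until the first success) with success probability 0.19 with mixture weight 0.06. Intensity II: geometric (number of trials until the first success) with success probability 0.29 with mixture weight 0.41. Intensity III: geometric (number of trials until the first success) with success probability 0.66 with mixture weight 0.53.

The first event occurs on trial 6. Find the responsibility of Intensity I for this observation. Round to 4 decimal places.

0.1471

By Bayes' theorem, P(k | x) = π_k f_k(x) / Σ_j π_j f_j(x).
Evaluate each component's likelihood at the observed value:
  f_I = 0.0662489
  f_II = 0.0523227
  f_III = 0.00299874
Unnormalised posteriors:
  π_I·f_I = 0.06 × 0.0662489 = 0.00397493
  π_II·f_II = 0.41 × 0.0523227 = 0.0214523
  π_III·f_III = 0.53 × 0.00299874 = 0.00158933
Normaliser: 0.00397493 + 0.0214523 + 0.00158933 = 0.0270166
So the posterior for Intensity I is 0.00397493 / 0.0270166 ≈ 0.1471.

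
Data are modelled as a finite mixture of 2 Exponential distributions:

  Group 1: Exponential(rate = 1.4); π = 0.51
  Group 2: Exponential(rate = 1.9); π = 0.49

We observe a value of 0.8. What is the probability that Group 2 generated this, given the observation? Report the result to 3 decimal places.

By Bayes' theorem, P(k | x) = π_k f_k(x) / Σ_j π_j f_j(x).
Evaluate each component's likelihood at the observed value:
  p_1 = 0.456792
  p_2 = 0.415553
Weight by the priors:
  π_1·p_1 = 0.51 × 0.456792 = 0.232964
  π_2·p_2 = 0.49 × 0.415553 = 0.203621
Denominator: 0.232964 + 0.203621 = 0.436585
Responsibility of Group 2: 0.203621 / 0.436585 ≈ 0.466

0.466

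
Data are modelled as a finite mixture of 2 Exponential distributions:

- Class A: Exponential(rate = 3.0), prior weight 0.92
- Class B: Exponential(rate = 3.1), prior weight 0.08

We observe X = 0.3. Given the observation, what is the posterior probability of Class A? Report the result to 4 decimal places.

P(component k | x) = w_k·f_k(x) / marginal(x), where marginal(x) = Σ_j w_j·f_j(x).
Evaluate each component's likelihood at the observed value:
  L_A = 1.21971
  L_B = 1.22312
Unnormalised posteriors:
  w_A·L_A = 0.92 × 1.21971 = 1.12213
  w_B·L_B = 0.08 × 1.22312 = 0.0978493
Sum: 1.12213 + 0.0978493 = 1.21998
P(Class A | the observation) ≈ 0.9198

0.9198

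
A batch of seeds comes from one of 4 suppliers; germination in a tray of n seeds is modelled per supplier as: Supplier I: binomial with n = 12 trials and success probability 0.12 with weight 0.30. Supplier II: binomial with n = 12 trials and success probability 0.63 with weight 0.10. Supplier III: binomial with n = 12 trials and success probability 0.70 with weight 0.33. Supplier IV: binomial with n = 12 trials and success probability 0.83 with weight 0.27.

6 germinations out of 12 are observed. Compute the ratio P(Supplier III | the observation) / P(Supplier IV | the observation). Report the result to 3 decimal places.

13.283

Since P(k|x) ∝ w_k f_k(x), the posterior odds are w_i f_i(x) / (w_j f_j(x)).
Component likelihoods at x = 6 germinations out of 12:
  L_I = 0.00128131
  L_II = 0.148226
  L_III = 0.0792479
  L_IV = 0.00729179
0.0261518 / 0.00196878 ≈ 13.283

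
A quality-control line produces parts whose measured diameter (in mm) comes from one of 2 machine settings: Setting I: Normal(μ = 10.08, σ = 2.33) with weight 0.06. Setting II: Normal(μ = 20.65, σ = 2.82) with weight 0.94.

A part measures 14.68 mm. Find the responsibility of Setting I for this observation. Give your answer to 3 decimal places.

0.094

Apply Bayes' rule: the posterior for each component is proportional to its prior times its likelihood at x.
Evaluate each component's likelihood at the observed value:
  f_I = 0.0243887
  f_II = 0.0150472
Weight by the priors:
  π_I·f_I = 0.06 × 0.0243887 = 0.00146332
  π_II·f_II = 0.94 × 0.0150472 = 0.0141443
Evidence: 0.00146332 + 0.0141443 = 0.0156077
P(Setting I | the observation) = 0.00146332 / 0.0156077 ≈ 0.094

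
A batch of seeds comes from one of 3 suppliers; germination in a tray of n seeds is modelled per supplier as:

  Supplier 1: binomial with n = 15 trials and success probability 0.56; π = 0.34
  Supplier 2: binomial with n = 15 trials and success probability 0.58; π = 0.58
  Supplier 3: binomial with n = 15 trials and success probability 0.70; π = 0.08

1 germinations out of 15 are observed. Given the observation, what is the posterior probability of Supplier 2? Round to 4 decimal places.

0.4791

P(component k | x) = w_k·f_k(x) / marginal(x), where marginal(x) = Σ_j w_j·f_j(x).
Binomial probabilities:
  L_1 = C(15,1)·0.56^1·0.44^14 = 15·0.56·1.01938e-05 = 8.56282e-05
  L_2 = C(15,1)·0.58^1·0.42^14 = 15·0.58·5.31484e-06 = 4.62391e-05
  L_3 = C(15,1)·0.70^1·0.30^14 = 15·0.7·4.78297e-08 = 5.02212e-07
Weight by the priors:
  w_1·L_1 = 0.34 × 8.56282e-05 = 2.91136e-05
  w_2·L_2 = 0.58 × 4.62391e-05 = 2.68187e-05
  w_3·L_3 = 0.08 × 5.02212e-07 = 4.01769e-08
Evidence: 2.91136e-05 + 2.68187e-05 + 4.01769e-08 = 5.59724e-05
Responsibility of Supplier 2: 2.68187e-05 / 5.59724e-05 ≈ 0.4791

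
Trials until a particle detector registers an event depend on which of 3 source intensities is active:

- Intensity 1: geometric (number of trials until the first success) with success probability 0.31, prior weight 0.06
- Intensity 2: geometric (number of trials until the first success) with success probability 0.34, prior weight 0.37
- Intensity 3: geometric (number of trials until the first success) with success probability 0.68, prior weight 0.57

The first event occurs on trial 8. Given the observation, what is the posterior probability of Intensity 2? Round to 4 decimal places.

0.8188

Posterior ∝ prior × likelihood, so P(k | x) ∝ π_k f_k(x); normalise over all components.
Evaluate each component's likelihood at the observed value:
  L_1 = 0.31·(1−0.31)^7 = 0.31·0.0744635 = 0.0230837
  L_2 = 0.34·(1−0.34)^7 = 0.34·0.0545516 = 0.0185475
  L_3 = 0.68·(1−0.68)^7 = 0.68·0.000343597 = 0.000233646
Multiply by the mixture weights:
  π_1·L_1 = 0.06 × 0.0230837 = 0.00138502
  π_2·L_2 = 0.37 × 0.0185475 = 0.00686259
  π_3·L_3 = 0.57 × 0.000233646 = 0.000133178
Denominator: 0.00138502 + 0.00686259 + 0.000133178 = 0.00838079
P(Intensity 2 | data) = 0.00686259 / 0.00838079 ≈ 0.8188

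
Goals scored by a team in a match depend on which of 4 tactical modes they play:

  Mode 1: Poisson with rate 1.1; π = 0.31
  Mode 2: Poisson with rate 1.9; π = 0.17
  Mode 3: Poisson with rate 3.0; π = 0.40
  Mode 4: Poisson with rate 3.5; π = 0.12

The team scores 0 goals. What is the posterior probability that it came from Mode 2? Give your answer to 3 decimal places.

0.167

Apply Bayes' rule: the posterior for each component is proportional to its prior times its likelihood at x.
Component likelihoods at x = 0 goals:
  f_1 = 0.332871
  f_2 = 0.149569
  f_3 = 0.0497871
  f_4 = 0.0301974
Multiply by the mixture weights:
  π_1·f_1 = 0.31 × 0.332871 = 0.10319
  π_2·f_2 = 0.17 × 0.149569 = 0.0254267
  π_3·f_3 = 0.40 × 0.0497871 = 0.0199148
  π_4·f_4 = 0.12 × 0.0301974 = 0.00362369
Marginal: 0.10319 + 0.0254267 + 0.0199148 + 0.00362369 = 0.152155
So the posterior for Mode 2 is 0.0254267 / 0.152155 ≈ 0.167.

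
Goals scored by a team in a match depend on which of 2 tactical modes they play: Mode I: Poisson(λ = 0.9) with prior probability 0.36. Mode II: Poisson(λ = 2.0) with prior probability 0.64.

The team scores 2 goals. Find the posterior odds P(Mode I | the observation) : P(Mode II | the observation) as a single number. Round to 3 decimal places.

The posterior odds equal the prior odds times the likelihood ratio: (π_i/π_j)·(f_i(x)/f_j(x)).
Component likelihoods at x = 2 goals:
  f_I = 0.164661
  f_II = 0.270671
Posterior odds = (π_I·f_I) / (π_II·f_II) = (0.36·0.164661) / (0.64·0.270671) = 0.0592779 / 0.173229 ≈ 0.342

0.342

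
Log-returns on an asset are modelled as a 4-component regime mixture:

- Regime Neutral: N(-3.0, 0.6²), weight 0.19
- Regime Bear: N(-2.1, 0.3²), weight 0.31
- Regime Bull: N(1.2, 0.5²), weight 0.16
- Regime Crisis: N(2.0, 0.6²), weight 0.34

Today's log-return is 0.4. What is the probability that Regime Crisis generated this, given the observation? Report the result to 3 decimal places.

P(component k | x) = w_k·f_k(x) / marginal(x), where marginal(x) = Σ_j w_j·f_j(x).
Evaluate each component's likelihood at the observed value:
  L_Neutral = (1/(0.6·√(2π)))·exp(−(0.4−-3.0)²/(2·0.6²)) = 0.664904·exp(-16.05556) = 7.07815e-08
  L_Bear = (1/(0.3·√(2π)))·exp(−(0.4−-2.1)²/(2·0.3²)) = 1.329808·exp(-34.72222) = 1.10693e-15
  L_Bull = (1/(0.5·√(2π)))·exp(−(0.4−1.2)²/(2·0.5²)) = 0.797885·exp(-1.28000) = 0.221842
  L_Crisis = (1/(0.6·√(2π)))·exp(−(0.4−2.0)²/(2·0.6²)) = 0.664904·exp(-3.55556) = 0.0189933
Multiply by the mixture weights:
  w_Neutral·L_Neutral = 0.19 × 7.07815e-08 = 1.34485e-08
  w_Bear·L_Bear = 0.31 × 1.10693e-15 = 3.43148e-16
  w_Bull·L_Bull = 0.16 × 0.221842 = 0.0354947
  w_Crisis·L_Crisis = 0.34 × 0.0189933 = 0.00645773
Normaliser: 1.34485e-08 + 3.43148e-16 + 0.0354947 + 0.00645773 = 0.0419524
So the posterior for Regime Crisis is 0.00645773 / 0.0419524 ≈ 0.154.

0.154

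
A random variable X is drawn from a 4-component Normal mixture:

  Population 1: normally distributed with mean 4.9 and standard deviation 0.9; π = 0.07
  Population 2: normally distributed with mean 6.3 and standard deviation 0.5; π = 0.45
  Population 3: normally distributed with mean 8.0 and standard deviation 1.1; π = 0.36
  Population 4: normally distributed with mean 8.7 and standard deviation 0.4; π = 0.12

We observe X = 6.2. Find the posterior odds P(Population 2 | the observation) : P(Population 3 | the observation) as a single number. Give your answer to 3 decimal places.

Since P(k|x) ∝ π_k f_k(x), the posterior odds are π_i f_i(x) / (π_j f_j(x)).
Evaluate each component's likelihood at the observed value:
  f_1 = (1/(0.9·√(2π)))·exp(−(6.2−4.9)²/(2·0.9²)) = 0.443269·exp(-1.04321) = 0.156173
  f_2 = (1/(0.5·√(2π)))·exp(−(6.2−6.3)²/(2·0.5²)) = 0.797885·exp(-0.02000) = 0.782085
  f_3 = (1/(1.1·√(2π)))·exp(−(6.2−8.0)²/(2·1.1²)) = 0.362675·exp(-1.33884) = 0.0950748
  f_4 = (1/(0.4·√(2π)))·exp(−(6.2−8.7)²/(2·0.4²)) = 0.997356·exp(-19.53125) = 3.285e-09
Odds = (0.45/0.36) × (0.782085/0.0950748) = 1.25 × 8.226 ≈ 10.283

10.283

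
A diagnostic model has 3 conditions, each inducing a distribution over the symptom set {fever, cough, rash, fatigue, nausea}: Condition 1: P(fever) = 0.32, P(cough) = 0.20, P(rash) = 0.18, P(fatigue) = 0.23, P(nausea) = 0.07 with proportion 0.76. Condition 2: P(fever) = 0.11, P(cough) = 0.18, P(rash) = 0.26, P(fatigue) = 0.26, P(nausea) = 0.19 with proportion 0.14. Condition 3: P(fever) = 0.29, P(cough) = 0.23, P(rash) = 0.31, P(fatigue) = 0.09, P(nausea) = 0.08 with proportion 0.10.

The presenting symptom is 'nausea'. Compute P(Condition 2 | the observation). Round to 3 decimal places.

Apply Bayes' rule: the posterior for each component is proportional to its prior times its likelihood at x.
Evaluate each component's likelihood at the observed value:
  f_1 = 0.07
  f_2 = 0.19
  f_3 = 0.08
Multiply by the mixture weights:
  π_1·f_1 = 0.76 × 0.07 = 0.0532
  π_2·f_2 = 0.14 × 0.19 = 0.0266
  π_3·f_3 = 0.10 × 0.08 = 0.008
Marginal: 0.0532 + 0.0266 + 0.008 = 0.0878
P(Condition 2 | data) ≈ 0.303

0.303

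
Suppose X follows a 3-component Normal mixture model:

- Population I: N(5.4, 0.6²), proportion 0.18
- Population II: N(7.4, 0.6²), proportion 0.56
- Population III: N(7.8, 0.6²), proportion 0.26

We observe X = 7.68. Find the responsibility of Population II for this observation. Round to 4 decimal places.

0.6633

P(component k | x) = π_k·f_k(x) / marginal(x), where marginal(x) = Σ_j π_j·f_j(x).
Evaluate each component's likelihood at the observed value:
  L_I = 0.000486578
  L_II = 0.596306
  L_III = 0.651738
Weight by the priors:
  π_I·L_I = 0.18 × 0.000486578 = 8.75841e-05
  π_II·L_II = 0.56 × 0.596306 = 0.333931
  π_III·L_III = 0.26 × 0.651738 = 0.169452
Marginal: 8.75841e-05 + 0.333931 + 0.169452 = 0.503471
P(Population II | data) = 0.333931 / 0.503471 ≈ 0.6633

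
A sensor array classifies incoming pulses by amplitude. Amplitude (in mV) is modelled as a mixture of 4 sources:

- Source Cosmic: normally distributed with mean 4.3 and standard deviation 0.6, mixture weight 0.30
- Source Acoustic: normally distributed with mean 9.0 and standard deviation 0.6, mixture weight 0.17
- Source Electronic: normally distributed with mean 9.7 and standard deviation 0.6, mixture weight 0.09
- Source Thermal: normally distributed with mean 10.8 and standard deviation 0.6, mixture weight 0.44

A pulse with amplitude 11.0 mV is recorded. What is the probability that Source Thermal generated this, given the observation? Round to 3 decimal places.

By Bayes' theorem, P(k | x) = w_k f_k(x) / Σ_j w_j f_j(x).
Evaluate each component's likelihood at the observed value:
  L_Cosmic = 5.56806e-28
  L_Acoustic = 0.00257046
  L_Electronic = 0.0635877
  L_Thermal = 0.628972
Unnormalised posteriors:
  w_Cosmic·L_Cosmic = 0.30 × 5.56806e-28 = 1.67042e-28
  w_Acoustic·L_Acoustic = 0.17 × 0.00257046 = 0.000436979
  w_Electronic·L_Electronic = 0.09 × 0.0635877 = 0.00572289
  w_Thermal·L_Thermal = 0.44 × 0.628972 = 0.276748
Denominator: 1.67042e-28 + 0.000436979 + 0.00572289 + 0.276748 = 0.282908
P(Source Thermal | x) ≈ 0.978

0.978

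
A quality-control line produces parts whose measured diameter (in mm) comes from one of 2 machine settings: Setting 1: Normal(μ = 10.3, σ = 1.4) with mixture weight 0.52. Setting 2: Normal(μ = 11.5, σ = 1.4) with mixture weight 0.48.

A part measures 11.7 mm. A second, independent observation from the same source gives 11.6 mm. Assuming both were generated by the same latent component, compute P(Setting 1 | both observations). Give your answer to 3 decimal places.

Apply Bayes' rule: the posterior for each component is proportional to its prior times its likelihood at x.
Since both observations come from the same component, the likelihood for component k is f_k(x₁)·f_k(x₂).
  L_1 = [0.172836] × [0.18516] = 0.0320024
  L_2 = [0.282066] × [0.284233] = 0.0801723
Multiply by the mixture weights:
  π_1·L_1 = 0.52 × 0.0320024 = 0.0166413
  π_2·L_2 = 0.48 × 0.0801723 = 0.0384827
Evidence: 0.0166413 + 0.0384827 = 0.055124
So the posterior for Setting 1 is 0.0166413 / 0.055124 ≈ 0.302.

0.302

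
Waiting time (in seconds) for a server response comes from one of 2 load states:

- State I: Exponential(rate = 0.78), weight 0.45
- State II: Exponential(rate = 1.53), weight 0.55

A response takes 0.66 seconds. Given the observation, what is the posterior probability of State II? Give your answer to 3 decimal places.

Apply Bayes' rule: the posterior for each component is proportional to its prior times its likelihood at x.
Component likelihoods at x = 0.66 seconds:
  f_I = 0.78·e^(−0.78·0.66) = 0.78·e^(−0.5148) = 0.466144
  f_II = 1.53·e^(−1.53·0.66) = 1.53·e^(−1.0098) = 0.557367
Weight by the priors:
  π_I·f_I = 0.45 × 0.466144 = 0.209765
  π_II·f_II = 0.55 × 0.557367 = 0.306552
Sum: 0.209765 + 0.306552 = 0.516316
P(State II | the observation) ≈ 0.594

0.594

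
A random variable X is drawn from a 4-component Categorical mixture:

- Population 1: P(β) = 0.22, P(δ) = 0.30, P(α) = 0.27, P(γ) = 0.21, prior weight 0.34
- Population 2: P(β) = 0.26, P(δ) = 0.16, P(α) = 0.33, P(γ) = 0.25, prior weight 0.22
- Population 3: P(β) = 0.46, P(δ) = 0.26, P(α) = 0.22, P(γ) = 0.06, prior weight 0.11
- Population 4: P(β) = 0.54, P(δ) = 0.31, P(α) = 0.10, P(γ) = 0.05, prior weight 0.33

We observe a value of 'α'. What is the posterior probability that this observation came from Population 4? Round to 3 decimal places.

By Bayes' theorem, P(k | x) = P(Z=k) f_k(x) / Σ_j P(Z=j) f_j(x).
Categorical probabilities:
  f_1 = P(α | comp) = 0.27
  f_2 = P(α | comp) = 0.33
  f_3 = P(α | comp) = 0.22
  f_4 = P(α | comp) = 0.10
Multiply by the mixture weights:
  P(Z=1)·f_1 = 0.34 × 0.27 = 0.0918
  P(Z=2)·f_2 = 0.22 × 0.33 = 0.0726
  P(Z=3)·f_3 = 0.11 × 0.22 = 0.0242
  P(Z=4)·f_4 = 0.33 × 0.1 = 0.033
Evidence: 0.0918 + 0.0726 + 0.0242 + 0.033 = 0.2216
Responsibility of Population 4: 0.033 / 0.2216 ≈ 0.149

0.149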